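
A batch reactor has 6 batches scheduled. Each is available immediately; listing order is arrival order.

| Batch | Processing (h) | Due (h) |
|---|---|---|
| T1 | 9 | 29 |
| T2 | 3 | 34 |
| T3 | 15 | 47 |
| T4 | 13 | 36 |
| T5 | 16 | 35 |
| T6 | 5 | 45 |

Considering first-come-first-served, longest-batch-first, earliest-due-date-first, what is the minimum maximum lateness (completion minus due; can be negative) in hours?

14

FIFO (arrival order): T1 T2 T3 T4 T5 T6.
T1: 0→9, due 29, lateness -20
T2: 9→12, due 34, lateness -22
T3: 12→27, due 47, lateness -20
T4: 27→40, due 36, lateness 4
T5: 40→56, due 35, lateness 21
T6: 56→61, due 45, lateness 16
Maximum = 21.
LPT (decreasing processing time): T5 T3 T4 T1 T6 T2.
T5: 0→16, due 35, lateness -19
T3: 16→31, due 47, lateness -16
T4: 31→44, due 36, lateness 8
T1: 44→53, due 29, lateness 24
T6: 53→58, due 45, lateness 13
T2: 58→61, due 34, lateness 27
Maximum = 27.
EDD (increasing due date): T1 T2 T5 T4 T6 T3.
T1: 0→9, due 29, lateness -20
T2: 9→12, due 34, lateness -22
T5: 12→28, due 35, lateness -7
T4: 28→41, due 36, lateness 5
T6: 41→46, due 45, lateness 1
T3: 46→61, due 47, lateness 14
Maximum = 14.
FIFO 21, LPT 27, EDD 14 → minimum 14.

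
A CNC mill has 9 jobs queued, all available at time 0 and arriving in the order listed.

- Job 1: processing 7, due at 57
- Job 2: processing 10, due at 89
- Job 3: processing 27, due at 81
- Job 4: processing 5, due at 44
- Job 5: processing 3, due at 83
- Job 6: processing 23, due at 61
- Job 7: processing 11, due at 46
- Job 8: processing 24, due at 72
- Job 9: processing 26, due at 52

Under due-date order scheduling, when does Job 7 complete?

16

EDD (increasing due date): Job 4 Job 7 Job 9 Job 1 Job 6 Job 8 Job 3 Job 5 Job 2.
Job 4: 0→5
Job 7: 5→16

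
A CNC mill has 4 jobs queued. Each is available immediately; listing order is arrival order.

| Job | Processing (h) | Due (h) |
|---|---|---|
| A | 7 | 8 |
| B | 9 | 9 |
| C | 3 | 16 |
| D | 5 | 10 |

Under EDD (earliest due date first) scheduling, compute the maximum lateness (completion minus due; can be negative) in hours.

EDD (increasing due date): A B D C.
A: 0→7, due 8, lateness -1
B: 7→16, due 9, lateness 7
D: 16→21, due 10, lateness 11
C: 21→24, due 16, lateness 8
Maximum = 11.

11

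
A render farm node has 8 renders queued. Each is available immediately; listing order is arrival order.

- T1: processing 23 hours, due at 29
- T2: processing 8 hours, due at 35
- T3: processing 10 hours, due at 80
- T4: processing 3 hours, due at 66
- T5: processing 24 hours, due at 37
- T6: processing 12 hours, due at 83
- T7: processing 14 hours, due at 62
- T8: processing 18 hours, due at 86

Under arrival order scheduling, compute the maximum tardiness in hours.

32

FIFO (arrival order): T1 T2 T3 T4 T5 T6 T7 T8.
T1: 0→23, due 29, tardiness 0
T2: 23→31, due 35, tardiness 0
T3: 31→41, due 80, tardiness 0
T4: 41→44, due 66, tardiness 0
T5: 44→68, due 37, tardiness 31
T6: 68→80, due 83, tardiness 0
T7: 80→94, due 62, tardiness 32
T8: 94→112, due 86, tardiness 26
Maximum = 32.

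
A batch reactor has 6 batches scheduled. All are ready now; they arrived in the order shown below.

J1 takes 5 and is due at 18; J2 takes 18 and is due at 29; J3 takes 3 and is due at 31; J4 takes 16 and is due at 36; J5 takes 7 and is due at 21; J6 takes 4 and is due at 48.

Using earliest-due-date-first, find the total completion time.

EDD (increasing due date): J1 J5 J2 J3 J4 J6.
J1: 0→5
J5: 5→12
J2: 12→30
J3: 30→33
J4: 33→49
J6: 49→53
Sum = 5+12+30+33+49+53 = 182.

182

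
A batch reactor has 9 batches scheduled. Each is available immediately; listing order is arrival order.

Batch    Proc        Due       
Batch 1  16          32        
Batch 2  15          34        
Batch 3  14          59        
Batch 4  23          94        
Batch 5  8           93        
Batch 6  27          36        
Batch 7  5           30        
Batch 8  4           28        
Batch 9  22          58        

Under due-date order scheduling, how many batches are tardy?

EDD (increasing due date): Batch 8 Batch 7 Batch 1 Batch 2 Batch 6 Batch 9 Batch 3 Batch 5 Batch 4.
Batch 8: 0→4, due 28, tardiness 0
Batch 7: 4→9, due 30, tardiness 0
Batch 1: 9→25, due 32, tardiness 0
Batch 2: 25→40, due 34, tardiness 6
Batch 6: 40→67, due 36, tardiness 31
Batch 9: 67→89, due 58, tardiness 31
Batch 3: 89→103, due 59, tardiness 44
Batch 5: 103→111, due 93, tardiness 18
Batch 4: 111→134, due 94, tardiness 40
Late batches: 6.

6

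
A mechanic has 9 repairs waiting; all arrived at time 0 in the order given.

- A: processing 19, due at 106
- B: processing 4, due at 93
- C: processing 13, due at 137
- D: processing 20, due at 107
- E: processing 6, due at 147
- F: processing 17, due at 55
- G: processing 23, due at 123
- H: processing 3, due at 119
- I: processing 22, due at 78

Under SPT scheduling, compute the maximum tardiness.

SPT (increasing processing time): H B E C F A D I G.
H: 0→3, due 119, tardiness 0
B: 3→7, due 93, tardiness 0
E: 7→13, due 147, tardiness 0
C: 13→26, due 137, tardiness 0
F: 26→43, due 55, tardiness 0
A: 43→62, due 106, tardiness 0
D: 62→82, due 107, tardiness 0
I: 82→104, due 78, tardiness 26
G: 104→127, due 123, tardiness 4
Maximum = 26.

26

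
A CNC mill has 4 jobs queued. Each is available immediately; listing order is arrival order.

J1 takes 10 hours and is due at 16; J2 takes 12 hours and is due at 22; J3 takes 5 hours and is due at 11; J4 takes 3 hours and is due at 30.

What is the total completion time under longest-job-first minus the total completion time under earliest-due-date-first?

LPT (decreasing processing time): J2 J1 J3 J4.
J2: 0→12
J1: 12→22
J3: 22→27
J4: 27→30
Sum = 12+22+27+30 = 91.
EDD (increasing due date): J3 J1 J2 J4.
J3: 0→5
J1: 5→15
J2: 15→27
J4: 27→30
Sum = 5+15+27+30 = 77.
Difference = 91 − 77 = 14.

14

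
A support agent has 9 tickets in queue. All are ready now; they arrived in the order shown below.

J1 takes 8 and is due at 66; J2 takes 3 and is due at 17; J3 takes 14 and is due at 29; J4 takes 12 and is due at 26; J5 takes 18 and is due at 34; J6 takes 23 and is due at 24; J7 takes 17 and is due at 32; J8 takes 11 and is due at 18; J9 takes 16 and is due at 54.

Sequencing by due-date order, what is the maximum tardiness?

64

EDD (increasing due date): J2 J8 J6 J4 J3 J7 J5 J9 J1.
J2: 0→3, due 17, tardiness 0
J8: 3→14, due 18, tardiness 0
J6: 14→37, due 24, tardiness 13
J4: 37→49, due 26, tardiness 23
J3: 49→63, due 29, tardiness 34
J7: 63→80, due 32, tardiness 48
J5: 80→98, due 34, tardiness 64
J9: 98→114, due 54, tardiness 60
J1: 114→122, due 66, tardiness 56
Maximum = 64.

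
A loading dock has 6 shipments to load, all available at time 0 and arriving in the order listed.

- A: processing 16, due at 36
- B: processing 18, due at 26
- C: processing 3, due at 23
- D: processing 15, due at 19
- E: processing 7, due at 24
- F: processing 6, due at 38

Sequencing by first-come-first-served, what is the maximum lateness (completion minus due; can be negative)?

35

FIFO (arrival order): A B C D E F.
A: 0→16, due 36, lateness -20
B: 16→34, due 26, lateness 8
C: 34→37, due 23, lateness 14
D: 37→52, due 19, lateness 33
E: 52→59, due 24, lateness 35
F: 59→65, due 38, lateness 27
Maximum = 35.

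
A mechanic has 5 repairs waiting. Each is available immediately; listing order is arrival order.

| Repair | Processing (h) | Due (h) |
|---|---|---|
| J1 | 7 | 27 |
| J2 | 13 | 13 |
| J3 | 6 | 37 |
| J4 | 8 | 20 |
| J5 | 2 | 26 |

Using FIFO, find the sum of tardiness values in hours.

31

FIFO (arrival order): J1 J2 J3 J4 J5.
J1: 0→7, due 27, tardiness 0
J2: 7→20, due 13, tardiness 7
J3: 20→26, due 37, tardiness 0
J4: 26→34, due 20, tardiness 14
J5: 34→36, due 26, tardiness 10
Sum = 0+7+0+14+10 = 31.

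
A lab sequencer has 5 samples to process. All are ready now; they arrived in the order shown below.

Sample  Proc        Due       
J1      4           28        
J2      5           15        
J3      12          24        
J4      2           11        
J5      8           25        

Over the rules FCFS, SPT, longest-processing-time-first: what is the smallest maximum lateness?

FIFO (arrival order): J1 J2 J3 J4 J5.
J1: 0→4, due 28, lateness -24
J2: 4→9, due 15, lateness -6
J3: 9→21, due 24, lateness -3
J4: 21→23, due 11, lateness 12
J5: 23→31, due 25, lateness 6
Maximum = 12.
SPT (increasing processing time): J4 J1 J2 J5 J3.
J4: 0→2, due 11, lateness -9
J1: 2→6, due 28, lateness -22
J2: 6→11, due 15, lateness -4
J5: 11→19, due 25, lateness -6
J3: 19→31, due 24, lateness 7
Maximum = 7.
LPT (decreasing processing time): J3 J5 J2 J1 J4.
J3: 0→12, due 24, lateness -12
J5: 12→20, due 25, lateness -5
J2: 20→25, due 15, lateness 10
J1: 25→29, due 28, lateness 1
J4: 29→31, due 11, lateness 20
Maximum = 20.
FIFO 12, SPT 7, LPT 20 → minimum 7.

7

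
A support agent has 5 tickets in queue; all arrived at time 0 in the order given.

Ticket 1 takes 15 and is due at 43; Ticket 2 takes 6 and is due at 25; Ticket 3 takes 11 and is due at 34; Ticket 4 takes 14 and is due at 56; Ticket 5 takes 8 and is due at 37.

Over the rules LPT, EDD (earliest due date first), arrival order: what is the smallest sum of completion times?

142

LPT (decreasing processing time): Ticket 1 Ticket 4 Ticket 3 Ticket 5 Ticket 2.
Ticket 1: 0→15
Ticket 4: 15→29
Ticket 3: 29→40
Ticket 5: 40→48
Ticket 2: 48→54
Sum = 15+29+40+48+54 = 186.
EDD (increasing due date): Ticket 2 Ticket 3 Ticket 5 Ticket 1 Ticket 4.
Ticket 2: 0→6
Ticket 3: 6→17
Ticket 5: 17→25
Ticket 1: 25→40
Ticket 4: 40→54
Sum = 6+17+25+40+54 = 142.
FIFO (arrival order): Ticket 1 Ticket 2 Ticket 3 Ticket 4 Ticket 5.
Ticket 1: 0→15
Ticket 2: 15→21
Ticket 3: 21→32
Ticket 4: 32→46
Ticket 5: 46→54
Sum = 15+21+32+46+54 = 168.
LPT 186, EDD 142, FIFO 168 → minimum 142.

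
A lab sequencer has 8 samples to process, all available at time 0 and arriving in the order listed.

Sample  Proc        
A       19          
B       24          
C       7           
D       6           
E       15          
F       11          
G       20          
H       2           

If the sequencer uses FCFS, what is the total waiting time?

423

FIFO (arrival order): A B C D E F G H.
A: waits 0, runs 0→19
B: waits 19, runs 19→43
C: waits 43, runs 43→50
D: waits 50, runs 50→56
E: waits 56, runs 56→71
F: waits 71, runs 71→82
G: waits 82, runs 82→102
H: waits 102, runs 102→104
Sum = 0+19+43+50+56+71+82+102 = 423.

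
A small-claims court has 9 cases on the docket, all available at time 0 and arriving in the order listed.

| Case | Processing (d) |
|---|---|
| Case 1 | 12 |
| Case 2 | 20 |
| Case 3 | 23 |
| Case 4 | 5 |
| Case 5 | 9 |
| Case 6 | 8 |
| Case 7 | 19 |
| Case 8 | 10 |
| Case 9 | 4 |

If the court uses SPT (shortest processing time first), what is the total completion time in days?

SPT (increasing processing time): Case 9 Case 4 Case 6 Case 5 Case 8 Case 1 Case 7 Case 2 Case 3.
Case 9: 0→4
Case 4: 4→9
Case 6: 9→17
Case 5: 17→26
Case 8: 26→36
Case 1: 36→48
Case 7: 48→67
Case 2: 67→87
Case 3: 87→110
Sum = 4+9+17+26+36+48+67+87+110 = 404.

404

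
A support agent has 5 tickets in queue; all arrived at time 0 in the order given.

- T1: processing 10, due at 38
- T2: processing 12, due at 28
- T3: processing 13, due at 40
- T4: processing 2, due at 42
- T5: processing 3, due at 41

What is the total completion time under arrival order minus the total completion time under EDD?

-3

FIFO (arrival order): T1 T2 T3 T4 T5.
T1: 0→10
T2: 10→22
T3: 22→35
T4: 35→37
T5: 37→40
Sum = 10+22+35+37+40 = 144.
EDD (increasing due date): T2 T1 T3 T5 T4.
T2: 0→12
T1: 12→22
T3: 22→35
T5: 35→38
T4: 38→40
Sum = 12+22+35+38+40 = 147.
Difference = 144 − 147 = -3.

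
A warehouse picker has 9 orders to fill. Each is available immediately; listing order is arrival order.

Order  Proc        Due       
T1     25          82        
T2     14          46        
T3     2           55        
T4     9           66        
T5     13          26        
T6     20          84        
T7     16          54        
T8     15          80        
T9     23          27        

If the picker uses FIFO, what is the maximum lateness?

110

FIFO (arrival order): T1 T2 T3 T4 T5 T6 T7 T8 T9.
T1: 0→25, due 82, lateness -57
T2: 25→39, due 46, lateness -7
T3: 39→41, due 55, lateness -14
T4: 41→50, due 66, lateness -16
T5: 50→63, due 26, lateness 37
T6: 63→83, due 84, lateness -1
T7: 83→99, due 54, lateness 45
T8: 99→114, due 80, lateness 34
T9: 114→137, due 27, lateness 110
Maximum = 110.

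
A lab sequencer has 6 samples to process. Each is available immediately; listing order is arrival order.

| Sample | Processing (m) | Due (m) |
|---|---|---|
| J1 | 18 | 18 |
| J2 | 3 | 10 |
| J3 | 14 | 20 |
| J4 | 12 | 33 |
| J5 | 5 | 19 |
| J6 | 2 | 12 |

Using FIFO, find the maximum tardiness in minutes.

42

FIFO (arrival order): J1 J2 J3 J4 J5 J6.
J1: 0→18, due 18, tardiness 0
J2: 18→21, due 10, tardiness 11
J3: 21→35, due 20, tardiness 15
J4: 35→47, due 33, tardiness 14
J5: 47→52, due 19, tardiness 33
J6: 52→54, due 12, tardiness 42
Maximum = 42.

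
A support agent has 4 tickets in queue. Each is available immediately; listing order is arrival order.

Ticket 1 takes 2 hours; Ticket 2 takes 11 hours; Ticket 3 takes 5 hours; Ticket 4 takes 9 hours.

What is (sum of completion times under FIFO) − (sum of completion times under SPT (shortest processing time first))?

8

FIFO (arrival order): Ticket 1 Ticket 2 Ticket 3 Ticket 4.
Ticket 1: 0→2
Ticket 2: 2→13
Ticket 3: 13→18
Ticket 4: 18→27
Sum = 2+13+18+27 = 60.
SPT (increasing processing time): Ticket 1 Ticket 3 Ticket 4 Ticket 2.
Ticket 1: 0→2
Ticket 3: 2→7
Ticket 4: 7→16
Ticket 2: 16→27
Sum = 2+7+16+27 = 52.
Difference = 60 − 52 = 8.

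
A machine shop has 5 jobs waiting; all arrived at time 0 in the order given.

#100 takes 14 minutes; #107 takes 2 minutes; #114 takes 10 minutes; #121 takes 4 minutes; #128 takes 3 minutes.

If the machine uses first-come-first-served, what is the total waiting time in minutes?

FIFO (arrival order): #100 #107 #114 #121 #128.
#100: waits 0, runs 0→14
#107: waits 14, runs 14→16
#114: waits 16, runs 16→26
#121: waits 26, runs 26→30
#128: waits 30, runs 30→33
Sum = 0+14+16+26+30 = 86.

86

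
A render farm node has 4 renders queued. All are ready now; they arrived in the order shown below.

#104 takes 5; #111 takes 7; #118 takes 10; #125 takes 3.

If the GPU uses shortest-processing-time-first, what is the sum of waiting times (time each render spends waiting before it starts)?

SPT (increasing processing time): #125 #104 #111 #118.
#125: waits 0, runs 0→3
#104: waits 3, runs 3→8
#111: waits 8, runs 8→15
#118: waits 15, runs 15→25
Sum = 0+3+8+15 = 26.

26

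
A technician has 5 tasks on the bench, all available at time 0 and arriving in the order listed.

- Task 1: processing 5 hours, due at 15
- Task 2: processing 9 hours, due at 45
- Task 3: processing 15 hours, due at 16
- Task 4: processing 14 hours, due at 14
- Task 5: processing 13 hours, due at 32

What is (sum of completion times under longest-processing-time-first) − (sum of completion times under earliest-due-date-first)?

23

LPT (decreasing processing time): Task 3 Task 4 Task 5 Task 2 Task 1.
Task 3: 0→15
Task 4: 15→29
Task 5: 29→42
Task 2: 42→51
Task 1: 51→56
Sum = 15+29+42+51+56 = 193.
EDD (increasing due date): Task 4 Task 1 Task 3 Task 5 Task 2.
Task 4: 0→14
Task 1: 14→19
Task 3: 19→34
Task 5: 34→47
Task 2: 47→56
Sum = 14+19+34+47+56 = 170.
Difference = 193 − 170 = 23.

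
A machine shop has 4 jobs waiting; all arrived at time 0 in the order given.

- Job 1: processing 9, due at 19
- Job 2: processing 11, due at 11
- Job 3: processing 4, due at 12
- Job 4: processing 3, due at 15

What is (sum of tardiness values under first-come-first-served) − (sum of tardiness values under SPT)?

FIFO (arrival order): Job 1 Job 2 Job 3 Job 4.
Job 1: 0→9, due 19, tardiness 0
Job 2: 9→20, due 11, tardiness 9
Job 3: 20→24, due 12, tardiness 12
Job 4: 24→27, due 15, tardiness 12
Sum = 0+9+12+12 = 33.
SPT (increasing processing time): Job 4 Job 3 Job 1 Job 2.
Job 4: 0→3, due 15, tardiness 0
Job 3: 3→7, due 12, tardiness 0
Job 1: 7→16, due 19, tardiness 0
Job 2: 16→27, due 11, tardiness 16
Sum = 0+0+0+16 = 16.
Difference = 33 − 16 = 17.

17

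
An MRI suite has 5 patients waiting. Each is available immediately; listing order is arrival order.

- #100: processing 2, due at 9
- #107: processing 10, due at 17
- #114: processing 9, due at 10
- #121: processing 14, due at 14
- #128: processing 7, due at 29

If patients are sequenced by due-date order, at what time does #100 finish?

2

EDD (increasing due date): #100 #114 #121 #107 #128.
#100: 0→2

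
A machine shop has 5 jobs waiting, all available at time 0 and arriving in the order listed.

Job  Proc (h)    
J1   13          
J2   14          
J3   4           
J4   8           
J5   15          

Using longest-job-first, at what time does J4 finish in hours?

50

LPT (decreasing processing time): J5 J2 J1 J4 J3.
J5: 0→15
J2: 15→29
J1: 29→42
J4: 42→50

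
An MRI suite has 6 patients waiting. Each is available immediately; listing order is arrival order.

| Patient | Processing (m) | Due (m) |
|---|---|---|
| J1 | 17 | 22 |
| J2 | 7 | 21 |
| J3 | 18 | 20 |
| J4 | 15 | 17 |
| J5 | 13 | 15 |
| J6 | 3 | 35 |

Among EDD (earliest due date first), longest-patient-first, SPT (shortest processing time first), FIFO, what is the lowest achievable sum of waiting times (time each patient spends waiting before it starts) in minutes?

EDD (increasing due date): J5 J4 J3 J2 J1 J6.
J5: waits 0, runs 0→13
J4: waits 13, runs 13→28
J3: waits 28, runs 28→46
J2: waits 46, runs 46→53
J1: waits 53, runs 53→70
J6: waits 70, runs 70→73
Sum = 0+13+28+46+53+70 = 210.
LPT (decreasing processing time): J3 J1 J4 J5 J2 J6.
J3: waits 0, runs 0→18
J1: waits 18, runs 18→35
J4: waits 35, runs 35→50
J5: waits 50, runs 50→63
J2: waits 63, runs 63→70
J6: waits 70, runs 70→73
Sum = 0+18+35+50+63+70 = 236.
SPT (increasing processing time): J6 J2 J5 J4 J1 J3.
J6: waits 0, runs 0→3
J2: waits 3, runs 3→10
J5: waits 10, runs 10→23
J4: waits 23, runs 23→38
J1: waits 38, runs 38→55
J3: waits 55, runs 55→73
Sum = 0+3+10+23+38+55 = 129.
FIFO (arrival order): J1 J2 J3 J4 J5 J6.
J1: waits 0, runs 0→17
J2: waits 17, runs 17→24
J3: waits 24, runs 24→42
J4: waits 42, runs 42→57
J5: waits 57, runs 57→70
J6: waits 70, runs 70→73
Sum = 0+17+24+42+57+70 = 210.
EDD 210, LPT 236, SPT 129, FIFO 210 → minimum 129.

129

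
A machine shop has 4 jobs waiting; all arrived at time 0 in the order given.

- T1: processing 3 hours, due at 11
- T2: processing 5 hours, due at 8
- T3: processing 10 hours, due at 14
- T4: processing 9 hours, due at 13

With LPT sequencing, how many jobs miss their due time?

3

LPT (decreasing processing time): T3 T4 T2 T1.
T3: 0→10, due 14, tardiness 0
T4: 10→19, due 13, tardiness 6
T2: 19→24, due 8, tardiness 16
T1: 24→27, due 11, tardiness 16
Late jobs: 3.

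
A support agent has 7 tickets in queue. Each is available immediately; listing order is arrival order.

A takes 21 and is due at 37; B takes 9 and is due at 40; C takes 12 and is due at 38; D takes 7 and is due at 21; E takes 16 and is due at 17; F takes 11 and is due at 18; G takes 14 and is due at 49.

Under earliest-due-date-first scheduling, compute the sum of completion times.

EDD (increasing due date): E F D A C B G.
E: 0→16
F: 16→27
D: 27→34
A: 34→55
C: 55→67
B: 67→76
G: 76→90
Sum = 16+27+34+55+67+76+90 = 365.

365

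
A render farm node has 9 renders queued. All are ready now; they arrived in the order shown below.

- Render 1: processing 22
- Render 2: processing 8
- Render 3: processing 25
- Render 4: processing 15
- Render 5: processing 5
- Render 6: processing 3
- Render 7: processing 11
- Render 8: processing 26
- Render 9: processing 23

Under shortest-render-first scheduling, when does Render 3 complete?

112

SPT (increasing processing time): Render 6 Render 5 Render 2 Render 7 Render 4 Render 1 Render 9 Render 3 Render 8.
Render 6: 0→3
Render 5: 3→8
Render 2: 8→16
Render 7: 16→27
Render 4: 27→42
Render 1: 42→64
Render 9: 64→87
Render 3: 87→112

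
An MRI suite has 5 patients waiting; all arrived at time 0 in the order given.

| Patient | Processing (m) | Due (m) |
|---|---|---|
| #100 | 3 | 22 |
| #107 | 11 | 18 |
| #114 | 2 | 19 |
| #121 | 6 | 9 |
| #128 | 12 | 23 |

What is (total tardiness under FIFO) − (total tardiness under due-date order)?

13

FIFO (arrival order): #100 #107 #114 #121 #128.
#100: 0→3, due 22, tardiness 0
#107: 3→14, due 18, tardiness 0
#114: 14→16, due 19, tardiness 0
#121: 16→22, due 9, tardiness 13
#128: 22→34, due 23, tardiness 11
Sum = 0+0+0+13+11 = 24.
EDD (increasing due date): #121 #107 #114 #100 #128.
#121: 0→6, due 9, tardiness 0
#107: 6→17, due 18, tardiness 0
#114: 17→19, due 19, tardiness 0
#100: 19→22, due 22, tardiness 0
#128: 22→34, due 23, tardiness 11
Sum = 0+0+0+0+11 = 11.
Difference = 24 − 11 = 13.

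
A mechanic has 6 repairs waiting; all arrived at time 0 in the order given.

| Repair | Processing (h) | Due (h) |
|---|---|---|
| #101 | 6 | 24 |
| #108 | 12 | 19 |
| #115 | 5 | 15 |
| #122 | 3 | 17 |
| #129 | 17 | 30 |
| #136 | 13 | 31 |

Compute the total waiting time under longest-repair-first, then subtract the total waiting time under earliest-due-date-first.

88

LPT (decreasing processing time): #129 #136 #108 #101 #115 #122.
#129: waits 0, runs 0→17
#136: waits 17, runs 17→30
#108: waits 30, runs 30→42
#101: waits 42, runs 42→48
#115: waits 48, runs 48→53
#122: waits 53, runs 53→56
Sum = 0+17+30+42+48+53 = 190.
EDD (increasing due date): #115 #122 #108 #101 #129 #136.
#115: waits 0, runs 0→5
#122: waits 5, runs 5→8
#108: waits 8, runs 8→20
#101: waits 20, runs 20→26
#129: waits 26, runs 26→43
#136: waits 43, runs 43→56
Sum = 0+5+8+20+26+43 = 102.
Difference = 190 − 102 = 88.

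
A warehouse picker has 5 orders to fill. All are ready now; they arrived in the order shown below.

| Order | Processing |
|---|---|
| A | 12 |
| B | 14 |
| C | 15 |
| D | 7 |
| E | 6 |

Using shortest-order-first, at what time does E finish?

6

SPT (increasing processing time): E D A B C.
E: 0→6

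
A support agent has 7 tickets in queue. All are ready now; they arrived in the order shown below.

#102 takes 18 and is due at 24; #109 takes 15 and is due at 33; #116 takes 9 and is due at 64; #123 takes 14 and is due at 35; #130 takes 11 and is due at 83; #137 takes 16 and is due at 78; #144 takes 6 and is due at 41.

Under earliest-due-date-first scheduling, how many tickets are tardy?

EDD (increasing due date): #102 #109 #123 #144 #116 #137 #130.
#102: 0→18, due 24, tardiness 0
#109: 18→33, due 33, tardiness 0
#123: 33→47, due 35, tardiness 12
#144: 47→53, due 41, tardiness 12
#116: 53→62, due 64, tardiness 0
#137: 62→78, due 78, tardiness 0
#130: 78→89, due 83, tardiness 6
Late tickets: 3.

3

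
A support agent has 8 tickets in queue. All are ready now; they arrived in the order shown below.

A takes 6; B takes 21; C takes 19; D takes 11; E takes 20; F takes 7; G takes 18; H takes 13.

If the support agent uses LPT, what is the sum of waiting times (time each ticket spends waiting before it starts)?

502

LPT (decreasing processing time): B E C G H D F A.
B: waits 0, runs 0→21
E: waits 21, runs 21→41
C: waits 41, runs 41→60
G: waits 60, runs 60→78
H: waits 78, runs 78→91
D: waits 91, runs 91→102
F: waits 102, runs 102→109
A: waits 109, runs 109→115
Sum = 0+21+41+60+78+91+102+109 = 502.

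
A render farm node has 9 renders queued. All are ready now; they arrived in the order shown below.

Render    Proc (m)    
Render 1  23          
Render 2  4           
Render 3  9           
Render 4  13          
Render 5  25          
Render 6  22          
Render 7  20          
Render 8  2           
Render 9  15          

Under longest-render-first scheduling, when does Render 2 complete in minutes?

LPT (decreasing processing time): Render 5 Render 1 Render 6 Render 7 Render 9 Render 4 Render 3 Render 2 Render 8.
Render 5: 0→25
Render 1: 25→48
Render 6: 48→70
Render 7: 70→90
Render 9: 90→105
Render 4: 105→118
Render 3: 118→127
Render 2: 127→131

131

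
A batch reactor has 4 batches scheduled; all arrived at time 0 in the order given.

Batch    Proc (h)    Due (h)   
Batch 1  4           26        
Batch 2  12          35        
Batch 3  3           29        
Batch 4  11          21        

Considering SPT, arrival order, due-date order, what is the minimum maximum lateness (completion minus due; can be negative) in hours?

SPT (increasing processing time): Batch 3 Batch 1 Batch 4 Batch 2.
Batch 3: 0→3, due 29, lateness -26
Batch 1: 3→7, due 26, lateness -19
Batch 4: 7→18, due 21, lateness -3
Batch 2: 18→30, due 35, lateness -5
Maximum = -3.
FIFO (arrival order): Batch 1 Batch 2 Batch 3 Batch 4.
Batch 1: 0→4, due 26, lateness -22
Batch 2: 4→16, due 35, lateness -19
Batch 3: 16→19, due 29, lateness -10
Batch 4: 19→30, due 21, lateness 9
Maximum = 9.
EDD (increasing due date): Batch 4 Batch 1 Batch 3 Batch 2.
Batch 4: 0→11, due 21, lateness -10
Batch 1: 11→15, due 26, lateness -11
Batch 3: 15→18, due 29, lateness -11
Batch 2: 18→30, due 35, lateness -5
Maximum = -5.
SPT -3, FIFO 9, EDD -5 → minimum -5.

-5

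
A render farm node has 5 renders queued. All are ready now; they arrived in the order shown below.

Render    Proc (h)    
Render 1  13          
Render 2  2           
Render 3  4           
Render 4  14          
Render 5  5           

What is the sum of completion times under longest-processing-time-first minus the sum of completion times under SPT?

66

LPT (decreasing processing time): Render 4 Render 1 Render 5 Render 3 Render 2.
Render 4: 0→14
Render 1: 14→27
Render 5: 27→32
Render 3: 32→36
Render 2: 36→38
Sum = 14+27+32+36+38 = 147.
SPT (increasing processing time): Render 2 Render 3 Render 5 Render 1 Render 4.
Render 2: 0→2
Render 3: 2→6
Render 5: 6→11
Render 1: 11→24
Render 4: 24→38
Sum = 2+6+11+24+38 = 81.
Difference = 147 − 81 = 66.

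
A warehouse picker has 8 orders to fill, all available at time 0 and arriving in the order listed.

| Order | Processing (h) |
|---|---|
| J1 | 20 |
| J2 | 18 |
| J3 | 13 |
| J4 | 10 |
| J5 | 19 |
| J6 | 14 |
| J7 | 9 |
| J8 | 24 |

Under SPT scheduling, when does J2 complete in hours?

64

SPT (increasing processing time): J7 J4 J3 J6 J2 J5 J1 J8.
J7: 0→9
J4: 9→19
J3: 19→32
J6: 32→46
J2: 46→64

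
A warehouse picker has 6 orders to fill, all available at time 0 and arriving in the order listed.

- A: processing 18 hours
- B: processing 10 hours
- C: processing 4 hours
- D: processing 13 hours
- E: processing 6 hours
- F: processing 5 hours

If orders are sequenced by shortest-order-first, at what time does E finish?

SPT (increasing processing time): C F E B D A.
C: 0→4
F: 4→9
E: 9→15

15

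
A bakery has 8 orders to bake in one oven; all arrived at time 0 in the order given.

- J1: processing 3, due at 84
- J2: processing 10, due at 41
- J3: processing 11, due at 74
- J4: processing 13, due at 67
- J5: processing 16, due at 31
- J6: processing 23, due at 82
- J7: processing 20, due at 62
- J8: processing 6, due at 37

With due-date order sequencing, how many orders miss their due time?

EDD (increasing due date): J5 J8 J2 J7 J4 J3 J6 J1.
J5: 0→16, due 31, tardiness 0
J8: 16→22, due 37, tardiness 0
J2: 22→32, due 41, tardiness 0
J7: 32→52, due 62, tardiness 0
J4: 52→65, due 67, tardiness 0
J3: 65→76, due 74, tardiness 2
J6: 76→99, due 82, tardiness 17
J1: 99→102, due 84, tardiness 18
Late orders: 3.

3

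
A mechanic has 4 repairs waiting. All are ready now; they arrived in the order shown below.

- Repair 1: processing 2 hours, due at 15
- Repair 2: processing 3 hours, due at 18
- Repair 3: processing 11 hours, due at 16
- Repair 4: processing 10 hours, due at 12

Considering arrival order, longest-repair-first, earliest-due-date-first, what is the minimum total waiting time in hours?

23

FIFO (arrival order): Repair 1 Repair 2 Repair 3 Repair 4.
Repair 1: waits 0, runs 0→2
Repair 2: waits 2, runs 2→5
Repair 3: waits 5, runs 5→16
Repair 4: waits 16, runs 16→26
Sum = 0+2+5+16 = 23.
LPT (decreasing processing time): Repair 3 Repair 4 Repair 2 Repair 1.
Repair 3: waits 0, runs 0→11
Repair 4: waits 11, runs 11→21
Repair 2: waits 21, runs 21→24
Repair 1: waits 24, runs 24→26
Sum = 0+11+21+24 = 56.
EDD (increasing due date): Repair 4 Repair 1 Repair 3 Repair 2.
Repair 4: waits 0, runs 0→10
Repair 1: waits 10, runs 10→12
Repair 3: waits 12, runs 12→23
Repair 2: waits 23, runs 23→26
Sum = 0+10+12+23 = 45.
FIFO 23, LPT 56, EDD 45 → minimum 23.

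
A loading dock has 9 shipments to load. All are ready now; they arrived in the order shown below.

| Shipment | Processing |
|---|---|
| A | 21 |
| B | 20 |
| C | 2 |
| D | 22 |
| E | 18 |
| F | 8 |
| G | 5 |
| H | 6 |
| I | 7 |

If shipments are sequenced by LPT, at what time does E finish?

LPT (decreasing processing time): D A B E F I H G C.
D: 0→22
A: 22→43
B: 43→63
E: 63→81

81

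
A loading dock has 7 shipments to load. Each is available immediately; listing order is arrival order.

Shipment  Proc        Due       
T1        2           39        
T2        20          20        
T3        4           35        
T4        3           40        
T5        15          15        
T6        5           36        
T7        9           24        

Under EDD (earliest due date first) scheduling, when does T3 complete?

48

EDD (increasing due date): T5 T2 T7 T3 T6 T1 T4.
T5: 0→15
T2: 15→35
T7: 35→44
T3: 44→48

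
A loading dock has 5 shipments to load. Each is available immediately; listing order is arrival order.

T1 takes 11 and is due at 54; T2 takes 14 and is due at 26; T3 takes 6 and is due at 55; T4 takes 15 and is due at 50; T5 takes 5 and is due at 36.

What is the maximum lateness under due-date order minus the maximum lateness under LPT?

-19

EDD (increasing due date): T2 T5 T4 T1 T3.
T2: 0→14, due 26, lateness -12
T5: 14→19, due 36, lateness -17
T4: 19→34, due 50, lateness -16
T1: 34→45, due 54, lateness -9
T3: 45→51, due 55, lateness -4
Maximum = -4.
LPT (decreasing processing time): T4 T2 T1 T3 T5.
T4: 0→15, due 50, lateness -35
T2: 15→29, due 26, lateness 3
T1: 29→40, due 54, lateness -14
T3: 40→46, due 55, lateness -9
T5: 46→51, due 36, lateness 15
Maximum = 15.
Difference = -4 − 15 = -19.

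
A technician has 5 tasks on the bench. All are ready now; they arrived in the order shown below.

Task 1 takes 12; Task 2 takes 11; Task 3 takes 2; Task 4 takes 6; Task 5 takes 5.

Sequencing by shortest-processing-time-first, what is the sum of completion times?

82

SPT (increasing processing time): Task 3 Task 5 Task 4 Task 2 Task 1.
Task 3: 0→2
Task 5: 2→7
Task 4: 7→13
Task 2: 13→24
Task 1: 24→36
Sum = 2+7+13+24+36 = 82.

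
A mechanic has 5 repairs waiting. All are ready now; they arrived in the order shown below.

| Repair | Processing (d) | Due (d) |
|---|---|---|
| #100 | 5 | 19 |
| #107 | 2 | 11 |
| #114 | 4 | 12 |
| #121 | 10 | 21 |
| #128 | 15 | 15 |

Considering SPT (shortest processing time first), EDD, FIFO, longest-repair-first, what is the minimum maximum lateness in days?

SPT (increasing processing time): #107 #114 #100 #121 #128.
#107: 0→2, due 11, lateness -9
#114: 2→6, due 12, lateness -6
#100: 6→11, due 19, lateness -8
#121: 11→21, due 21, lateness 0
#128: 21→36, due 15, lateness 21
Maximum = 21.
EDD (increasing due date): #107 #114 #128 #100 #121.
#107: 0→2, due 11, lateness -9
#114: 2→6, due 12, lateness -6
#128: 6→21, due 15, lateness 6
#100: 21→26, due 19, lateness 7
#121: 26→36, due 21, lateness 15
Maximum = 15.
FIFO (arrival order): #100 #107 #114 #121 #128.
#100: 0→5, due 19, lateness -14
#107: 5→7, due 11, lateness -4
#114: 7→11, due 12, lateness -1
#121: 11→21, due 21, lateness 0
#128: 21→36, due 15, lateness 21
Maximum = 21.
LPT (decreasing processing time): #128 #121 #100 #114 #107.
#128: 0→15, due 15, lateness 0
#121: 15→25, due 21, lateness 4
#100: 25→30, due 19, lateness 11
#114: 30→34, due 12, lateness 22
#107: 34→36, due 11, lateness 25
Maximum = 25.
SPT 21, EDD 15, FIFO 21, LPT 25 → minimum 15.

15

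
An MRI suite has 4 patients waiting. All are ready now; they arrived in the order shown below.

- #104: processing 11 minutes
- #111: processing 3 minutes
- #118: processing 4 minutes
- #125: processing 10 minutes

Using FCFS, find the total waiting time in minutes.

FIFO (arrival order): #104 #111 #118 #125.
#104: waits 0, runs 0→11
#111: waits 11, runs 11→14
#118: waits 14, runs 14→18
#125: waits 18, runs 18→28
Sum = 0+11+14+18 = 43.

43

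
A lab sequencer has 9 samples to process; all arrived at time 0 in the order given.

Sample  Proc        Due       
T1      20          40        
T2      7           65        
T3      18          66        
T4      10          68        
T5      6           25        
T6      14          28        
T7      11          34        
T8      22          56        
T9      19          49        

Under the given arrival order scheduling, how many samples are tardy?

FIFO (arrival order): T1 T2 T3 T4 T5 T6 T7 T8 T9.
T1: 0→20, due 40, tardiness 0
T2: 20→27, due 65, tardiness 0
T3: 27→45, due 66, tardiness 0
T4: 45→55, due 68, tardiness 0
T5: 55→61, due 25, tardiness 36
T6: 61→75, due 28, tardiness 47
T7: 75→86, due 34, tardiness 52
T8: 86→108, due 56, tardiness 52
T9: 108→127, due 49, tardiness 78
Late samples: 5.

5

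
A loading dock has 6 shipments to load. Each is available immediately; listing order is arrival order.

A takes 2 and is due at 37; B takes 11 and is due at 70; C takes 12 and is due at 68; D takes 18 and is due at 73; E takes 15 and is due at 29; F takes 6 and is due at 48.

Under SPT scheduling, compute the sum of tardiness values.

17

SPT (increasing processing time): A F B C E D.
A: 0→2, due 37, tardiness 0
F: 2→8, due 48, tardiness 0
B: 8→19, due 70, tardiness 0
C: 19→31, due 68, tardiness 0
E: 31→46, due 29, tardiness 17
D: 46→64, due 73, tardiness 0
Sum = 0+0+0+0+17+0 = 17.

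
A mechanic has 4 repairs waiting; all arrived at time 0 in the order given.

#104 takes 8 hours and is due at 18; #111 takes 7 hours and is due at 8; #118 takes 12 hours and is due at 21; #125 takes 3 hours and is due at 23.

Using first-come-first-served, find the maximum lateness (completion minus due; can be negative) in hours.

FIFO (arrival order): #104 #111 #118 #125.
#104: 0→8, due 18, lateness -10
#111: 8→15, due 8, lateness 7
#118: 15→27, due 21, lateness 6
#125: 27→30, due 23, lateness 7
Maximum = 7.

7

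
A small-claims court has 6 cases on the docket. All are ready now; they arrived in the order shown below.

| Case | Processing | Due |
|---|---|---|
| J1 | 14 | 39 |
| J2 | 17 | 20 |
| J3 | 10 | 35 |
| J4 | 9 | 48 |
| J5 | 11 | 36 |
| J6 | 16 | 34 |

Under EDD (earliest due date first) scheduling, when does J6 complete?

33

EDD (increasing due date): J2 J6 J3 J5 J1 J4.
J2: 0→17
J6: 17→33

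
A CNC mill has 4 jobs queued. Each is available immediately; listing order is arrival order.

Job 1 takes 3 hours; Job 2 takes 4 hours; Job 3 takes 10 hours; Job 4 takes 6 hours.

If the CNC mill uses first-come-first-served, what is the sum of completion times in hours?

50

FIFO (arrival order): Job 1 Job 2 Job 3 Job 4.
Job 1: 0→3
Job 2: 3→7
Job 3: 7→17
Job 4: 17→23
Sum = 3+7+17+23 = 50.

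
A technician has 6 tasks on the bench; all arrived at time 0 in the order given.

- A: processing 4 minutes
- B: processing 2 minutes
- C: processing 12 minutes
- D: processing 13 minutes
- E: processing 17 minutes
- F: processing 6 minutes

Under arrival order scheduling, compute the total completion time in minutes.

FIFO (arrival order): A B C D E F.
A: 0→4
B: 4→6
C: 6→18
D: 18→31
E: 31→48
F: 48→54
Sum = 4+6+18+31+48+54 = 161.

161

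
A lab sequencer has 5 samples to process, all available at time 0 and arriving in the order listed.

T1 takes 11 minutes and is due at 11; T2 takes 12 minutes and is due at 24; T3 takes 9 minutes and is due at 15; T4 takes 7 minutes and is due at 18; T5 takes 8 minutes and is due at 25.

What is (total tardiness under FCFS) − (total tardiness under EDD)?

9

FIFO (arrival order): T1 T2 T3 T4 T5.
T1: 0→11, due 11, tardiness 0
T2: 11→23, due 24, tardiness 0
T3: 23→32, due 15, tardiness 17
T4: 32→39, due 18, tardiness 21
T5: 39→47, due 25, tardiness 22
Sum = 0+0+17+21+22 = 60.
EDD (increasing due date): T1 T3 T4 T2 T5.
T1: 0→11, due 11, tardiness 0
T3: 11→20, due 15, tardiness 5
T4: 20→27, due 18, tardiness 9
T2: 27→39, due 24, tardiness 15
T5: 39→47, due 25, tardiness 22
Sum = 0+5+9+15+22 = 51.
Difference = 60 − 51 = 9.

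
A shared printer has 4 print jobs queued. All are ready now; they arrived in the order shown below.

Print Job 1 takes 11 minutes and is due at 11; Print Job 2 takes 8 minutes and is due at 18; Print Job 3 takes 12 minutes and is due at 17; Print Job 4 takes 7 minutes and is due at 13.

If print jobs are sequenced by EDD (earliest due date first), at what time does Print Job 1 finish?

EDD (increasing due date): Print Job 1 Print Job 4 Print Job 3 Print Job 2.
Print Job 1: 0→11

11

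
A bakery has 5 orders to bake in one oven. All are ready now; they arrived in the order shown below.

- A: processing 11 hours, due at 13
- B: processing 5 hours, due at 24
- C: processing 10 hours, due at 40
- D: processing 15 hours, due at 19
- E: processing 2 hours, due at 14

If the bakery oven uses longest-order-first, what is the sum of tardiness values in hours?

59

LPT (decreasing processing time): D A C B E.
D: 0→15, due 19, tardiness 0
A: 15→26, due 13, tardiness 13
C: 26→36, due 40, tardiness 0
B: 36→41, due 24, tardiness 17
E: 41→43, due 14, tardiness 29
Sum = 0+13+0+17+29 = 59.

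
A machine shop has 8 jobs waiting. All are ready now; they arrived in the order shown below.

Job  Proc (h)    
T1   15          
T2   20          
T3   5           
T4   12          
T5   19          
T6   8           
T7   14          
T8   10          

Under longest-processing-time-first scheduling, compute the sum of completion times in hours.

552

LPT (decreasing processing time): T2 T5 T1 T7 T4 T8 T6 T3.
T2: 0→20
T5: 20→39
T1: 39→54
T7: 54→68
T4: 68→80
T8: 80→90
T6: 90→98
T3: 98→103
Sum = 20+39+54+68+80+90+98+103 = 552.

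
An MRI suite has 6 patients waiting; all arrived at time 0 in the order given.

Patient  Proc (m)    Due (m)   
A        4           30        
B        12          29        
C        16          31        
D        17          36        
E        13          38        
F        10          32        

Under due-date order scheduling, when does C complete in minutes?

32

EDD (increasing due date): B A C F D E.
B: 0→12
A: 12→16
C: 16→32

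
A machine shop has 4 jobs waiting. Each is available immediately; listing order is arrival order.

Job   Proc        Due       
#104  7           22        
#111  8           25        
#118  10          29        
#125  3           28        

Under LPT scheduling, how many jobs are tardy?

1

LPT (decreasing processing time): #118 #111 #104 #125.
#118: 0→10, due 29, tardiness 0
#111: 10→18, due 25, tardiness 0
#104: 18→25, due 22, tardiness 3
#125: 25→28, due 28, tardiness 0
Late jobs: 1.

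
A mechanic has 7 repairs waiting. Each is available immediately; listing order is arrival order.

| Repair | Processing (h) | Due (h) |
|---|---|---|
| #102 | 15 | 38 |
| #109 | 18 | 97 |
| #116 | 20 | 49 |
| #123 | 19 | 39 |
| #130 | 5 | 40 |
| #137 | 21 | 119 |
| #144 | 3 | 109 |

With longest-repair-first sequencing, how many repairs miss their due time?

3

LPT (decreasing processing time): #137 #116 #123 #109 #102 #130 #144.
#137: 0→21, due 119, tardiness 0
#116: 21→41, due 49, tardiness 0
#123: 41→60, due 39, tardiness 21
#109: 60→78, due 97, tardiness 0
#102: 78→93, due 38, tardiness 55
#130: 93→98, due 40, tardiness 58
#144: 98→101, due 109, tardiness 0
Late repairs: 3.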